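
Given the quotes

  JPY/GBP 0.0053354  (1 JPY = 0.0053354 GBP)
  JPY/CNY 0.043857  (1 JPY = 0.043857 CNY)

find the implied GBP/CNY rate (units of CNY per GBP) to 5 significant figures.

1 GBP ÷ 0.0053354 = 187.427 JPY
187.427 JPY × 0.043857 = 8.22 CNY

GBP/CNY = 8.2200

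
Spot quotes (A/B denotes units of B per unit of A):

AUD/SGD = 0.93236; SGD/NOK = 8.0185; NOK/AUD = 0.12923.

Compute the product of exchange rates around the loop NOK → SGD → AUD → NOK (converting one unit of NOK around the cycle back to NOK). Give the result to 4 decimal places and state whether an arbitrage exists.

Around NOK → SGD → AUD → NOK: 1 ÷ 8.0185 ÷ 0.93236 ÷ 0.12923 = 1.035047
Product > 1; profitable direction is NOK → SGD → AUD → NOK.

1.0350 (arbitrage exists)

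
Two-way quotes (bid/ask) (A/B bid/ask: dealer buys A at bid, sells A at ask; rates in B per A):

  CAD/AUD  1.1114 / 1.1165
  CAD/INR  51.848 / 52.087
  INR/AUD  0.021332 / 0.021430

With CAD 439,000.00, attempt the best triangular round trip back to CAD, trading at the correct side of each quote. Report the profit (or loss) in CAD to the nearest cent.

Best loop CAD → AUD → INR → CAD:
CAD 439,000.00 × 1.1114 (sell CAD at bid) = AUD 487,904.60
AUD 487,904.60 ÷ 0.021430 (buy INR at ask) = INR 22,767,363.51
INR 22,767,363.51 ÷ 52.087 (buy CAD at ask) = CAD 437,102.61

Net result: CAD -1,897.39 (no profitable arbitrage after spreads)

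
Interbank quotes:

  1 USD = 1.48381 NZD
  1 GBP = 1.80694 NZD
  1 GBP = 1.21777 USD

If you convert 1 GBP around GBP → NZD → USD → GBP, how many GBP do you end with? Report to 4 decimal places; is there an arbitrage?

Around GBP → NZD → USD → GBP: 1 × 1.80694 ÷ 1.48381 ÷ 1.21777 = 1.000000
Product ≈ 1 (deviation 0.000%, within rounding noise).

1.0000 (no arbitrage)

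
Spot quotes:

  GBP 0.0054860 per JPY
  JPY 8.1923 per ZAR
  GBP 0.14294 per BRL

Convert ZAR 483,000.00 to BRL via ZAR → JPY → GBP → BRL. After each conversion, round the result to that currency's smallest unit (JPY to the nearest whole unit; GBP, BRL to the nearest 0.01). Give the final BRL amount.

ZAR 483,000.00 × 8.1923 = JPY 3,956,881
JPY 3,956,881 × 0.0054860 = GBP 21,707.45
GBP 21,707.45 ÷ 0.14294 = BRL 151,864.07

BRL 151,864.07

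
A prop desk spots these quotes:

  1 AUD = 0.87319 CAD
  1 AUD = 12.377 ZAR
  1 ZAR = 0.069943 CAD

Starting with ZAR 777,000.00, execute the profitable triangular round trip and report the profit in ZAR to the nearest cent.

Profit: ZAR 6,736.59

Profitable loop is ZAR → AUD → CAD → ZAR:
ZAR 777,000.00 ÷ 12.377 = AUD 62,777.73
AUD 62,777.73 × 0.87319 = CAD 54,816.89
CAD 54,816.89 ÷ 0.069943 = ZAR 783,736.59
Profit = ZAR 783,736.59 − ZAR 777,000.00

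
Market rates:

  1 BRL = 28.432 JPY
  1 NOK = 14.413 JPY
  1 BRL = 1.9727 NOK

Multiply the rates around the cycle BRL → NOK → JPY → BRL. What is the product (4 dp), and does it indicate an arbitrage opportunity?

Around BRL → NOK → JPY → BRL: 1 × 1.9727 × 14.413 ÷ 28.432 = 1.000018
Product ≈ 1 (deviation 0.002%, within rounding noise).

1.0000 (no arbitrage)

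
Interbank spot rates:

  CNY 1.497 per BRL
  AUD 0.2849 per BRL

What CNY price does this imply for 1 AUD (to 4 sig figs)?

AUD/CNY = 5.254

1 AUD ÷ 0.2849 = 3.51 BRL
3.51 BRL × 1.497 = 5.25448 CNY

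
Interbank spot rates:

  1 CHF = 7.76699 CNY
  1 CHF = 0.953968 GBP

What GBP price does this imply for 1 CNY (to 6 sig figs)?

CNY/GBP = 0.122823

1 CNY ÷ 7.76699 = 0.12875 CHF
0.12875 CHF × 0.953968 = 0.122823 GBP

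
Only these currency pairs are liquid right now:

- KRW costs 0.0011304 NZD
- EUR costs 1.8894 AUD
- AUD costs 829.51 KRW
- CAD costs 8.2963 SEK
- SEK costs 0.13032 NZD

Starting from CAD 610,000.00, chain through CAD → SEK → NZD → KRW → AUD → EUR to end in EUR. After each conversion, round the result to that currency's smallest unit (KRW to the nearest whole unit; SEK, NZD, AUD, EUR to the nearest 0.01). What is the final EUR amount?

CAD 610,000.00 × 8.2963 = SEK 5,060,743.00
SEK 5,060,743.00 × 0.13032 = NZD 659,516.03
NZD 659,516.03 ÷ 0.0011304 = KRW 583,435,978
KRW 583,435,978 ÷ 829.51 = AUD 703,350.14
AUD 703,350.14 ÷ 1.8894 = EUR 372,261.11

EUR 372,261.11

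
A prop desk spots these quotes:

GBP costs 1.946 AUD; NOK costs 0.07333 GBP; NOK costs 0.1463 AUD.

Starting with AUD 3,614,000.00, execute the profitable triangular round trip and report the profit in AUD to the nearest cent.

Profitable loop is AUD → GBP → NOK → AUD:
AUD 3,614,000.00 ÷ 1.946 = GBP 1,857,142.86
GBP 1,857,142.86 ÷ 0.07333 = NOK 25,325,826.50
NOK 25,325,826.50 × 0.1463 = AUD 3,705,168.42
Profit = AUD 3,705,168.42 − AUD 3,614,000.00

Profit: AUD 91,168.42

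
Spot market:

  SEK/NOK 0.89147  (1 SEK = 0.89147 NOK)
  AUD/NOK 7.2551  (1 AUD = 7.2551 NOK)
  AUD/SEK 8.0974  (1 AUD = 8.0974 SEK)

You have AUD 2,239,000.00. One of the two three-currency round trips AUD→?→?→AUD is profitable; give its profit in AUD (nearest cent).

Profit: AUD 11,324.61

Profitable loop is AUD → NOK → SEK → AUD:
AUD 2,239,000.00 × 7.2551 = NOK 16,244,168.90
NOK 16,244,168.90 ÷ 0.89147 = SEK 18,221,778.52
SEK 18,221,778.52 ÷ 8.0974 = AUD 2,250,324.61
Profit = AUD 2,250,324.61 − AUD 2,239,000.00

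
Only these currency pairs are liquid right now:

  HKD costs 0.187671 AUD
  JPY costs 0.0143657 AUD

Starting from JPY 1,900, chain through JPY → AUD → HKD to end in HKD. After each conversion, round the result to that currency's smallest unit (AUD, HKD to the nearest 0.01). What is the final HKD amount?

HKD 145.41

JPY 1,900 × 0.0143657 = AUD 27.29
AUD 27.29 ÷ 0.187671 = HKD 145.41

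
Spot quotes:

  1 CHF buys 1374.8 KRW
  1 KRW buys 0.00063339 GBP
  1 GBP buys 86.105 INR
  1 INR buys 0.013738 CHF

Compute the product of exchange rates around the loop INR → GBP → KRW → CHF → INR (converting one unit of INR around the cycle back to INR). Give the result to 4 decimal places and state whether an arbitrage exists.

Around INR → GBP → KRW → CHF → INR: 1 ÷ 86.105 ÷ 0.00063339 ÷ 1374.8 ÷ 0.013738 = 0.970817
Product < 1; profitable direction is INR → CHF → KRW → GBP → INR.

0.9708 (arbitrage exists)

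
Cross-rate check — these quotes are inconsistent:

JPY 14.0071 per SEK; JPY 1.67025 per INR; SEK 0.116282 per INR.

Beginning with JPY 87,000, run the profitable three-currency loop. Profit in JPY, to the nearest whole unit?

Profitable loop is JPY → SEK → INR → JPY:
JPY 87,000 ÷ 14.0071 = SEK 6,211.14
SEK 6,211.14 ÷ 0.116282 = INR 53,414.42
INR 53,414.42 × 1.67025 = JPY 89,215
Profit = JPY 89,215 − JPY 87,000

Profit: JPY 2,215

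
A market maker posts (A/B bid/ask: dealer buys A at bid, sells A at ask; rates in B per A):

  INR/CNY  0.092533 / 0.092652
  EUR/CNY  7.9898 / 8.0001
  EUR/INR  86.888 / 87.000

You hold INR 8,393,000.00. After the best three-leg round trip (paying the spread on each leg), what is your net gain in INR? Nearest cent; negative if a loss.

Net profit: INR 41,867.23

Best loop INR → CNY → EUR → INR:
INR 8,393,000.00 × 0.092533 (sell INR at bid) = CNY 776,629.47
CNY 776,629.47 ÷ 8.0001 (buy EUR at ask) = EUR 97,077.47
EUR 97,077.47 × 86.888 (sell EUR at bid) = INR 8,434,867.23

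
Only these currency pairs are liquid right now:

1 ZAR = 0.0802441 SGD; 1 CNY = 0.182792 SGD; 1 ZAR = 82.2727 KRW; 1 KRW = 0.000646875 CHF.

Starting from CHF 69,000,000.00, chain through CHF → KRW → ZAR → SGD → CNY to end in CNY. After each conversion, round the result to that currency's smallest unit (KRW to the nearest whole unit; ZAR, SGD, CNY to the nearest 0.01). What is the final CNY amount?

CNY 569,152,829.61

CHF 69,000,000.00 ÷ 0.000646875 = KRW 106,666,666,667
KRW 106,666,666,667 ÷ 82.2727 = ZAR 1,296,501,350.59
ZAR 1,296,501,350.59 × 0.0802441 = SGD 104,036,584.03
SGD 104,036,584.03 ÷ 0.182792 = CNY 569,152,829.61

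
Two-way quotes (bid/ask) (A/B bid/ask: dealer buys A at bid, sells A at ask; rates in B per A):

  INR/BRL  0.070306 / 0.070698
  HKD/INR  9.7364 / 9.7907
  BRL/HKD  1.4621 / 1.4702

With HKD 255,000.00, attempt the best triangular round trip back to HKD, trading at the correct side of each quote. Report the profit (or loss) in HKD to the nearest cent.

Best loop HKD → INR → BRL → HKD:
HKD 255,000.00 × 9.7364 (sell HKD at bid) = INR 2,482,782.00
INR 2,482,782.00 × 0.070306 (sell INR at bid) = BRL 174,554.47
BRL 174,554.47 × 1.4621 (sell BRL at bid) = HKD 255,216.09

Net profit: HKD 216.09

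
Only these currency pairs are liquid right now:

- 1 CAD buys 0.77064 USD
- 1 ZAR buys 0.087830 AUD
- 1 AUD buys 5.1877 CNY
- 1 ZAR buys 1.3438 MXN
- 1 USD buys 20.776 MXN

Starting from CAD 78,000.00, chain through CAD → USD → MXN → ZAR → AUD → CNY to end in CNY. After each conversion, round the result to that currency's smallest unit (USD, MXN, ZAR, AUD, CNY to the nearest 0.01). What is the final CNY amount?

CNY 423,439.32

CAD 78,000.00 × 0.77064 = USD 60,109.92
USD 60,109.92 × 20.776 = MXN 1,248,843.70
MXN 1,248,843.70 ÷ 1.3438 = ZAR 929,337.48
ZAR 929,337.48 × 0.087830 = AUD 81,623.71
AUD 81,623.71 × 5.1877 = CNY 423,439.32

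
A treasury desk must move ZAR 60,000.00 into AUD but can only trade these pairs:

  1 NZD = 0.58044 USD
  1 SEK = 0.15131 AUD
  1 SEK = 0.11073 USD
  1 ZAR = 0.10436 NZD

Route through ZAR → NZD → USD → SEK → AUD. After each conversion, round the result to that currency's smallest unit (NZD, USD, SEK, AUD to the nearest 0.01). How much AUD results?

AUD 4,966.43

ZAR 60,000.00 × 0.10436 = NZD 6,261.60
NZD 6,261.60 × 0.58044 = USD 3,634.48
USD 3,634.48 ÷ 0.11073 = SEK 32,822.90
SEK 32,822.90 × 0.15131 = AUD 4,966.43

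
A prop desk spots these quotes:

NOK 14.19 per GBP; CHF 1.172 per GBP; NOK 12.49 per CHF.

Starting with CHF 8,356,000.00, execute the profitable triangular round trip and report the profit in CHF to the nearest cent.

Profitable loop is CHF → NOK → GBP → CHF:
CHF 8,356,000.00 × 12.49 = NOK 104,366,440.00
NOK 104,366,440.00 ÷ 14.19 = GBP 7,354,928.82
GBP 7,354,928.82 × 1.172 = CHF 8,619,976.58
Profit = CHF 8,619,976.58 − CHF 8,356,000.00

Profit: CHF 263,976.58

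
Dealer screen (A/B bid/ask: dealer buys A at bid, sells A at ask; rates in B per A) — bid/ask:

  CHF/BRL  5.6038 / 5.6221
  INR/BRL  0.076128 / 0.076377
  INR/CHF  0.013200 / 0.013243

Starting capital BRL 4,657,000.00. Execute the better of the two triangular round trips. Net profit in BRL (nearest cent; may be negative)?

Best loop BRL → CHF → INR → BRL:
BRL 4,657,000.00 ÷ 5.6221 (buy CHF at ask) = CHF 828,338.17
CHF 828,338.17 ÷ 0.013243 (buy INR at ask) = INR 62,549,132.78
INR 62,549,132.78 × 0.076128 (sell INR at bid) = BRL 4,761,740.38

Net profit: BRL 104,740.38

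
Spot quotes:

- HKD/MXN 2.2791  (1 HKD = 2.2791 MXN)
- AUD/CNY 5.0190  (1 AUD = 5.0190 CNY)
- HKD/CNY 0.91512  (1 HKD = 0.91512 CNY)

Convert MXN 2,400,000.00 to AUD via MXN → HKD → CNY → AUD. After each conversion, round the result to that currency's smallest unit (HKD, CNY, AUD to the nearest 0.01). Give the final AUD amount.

AUD 192,003.31

MXN 2,400,000.00 ÷ 2.2791 = HKD 1,053,047.26
HKD 1,053,047.26 × 0.91512 = CNY 963,664.61
CNY 963,664.61 ÷ 5.0190 = AUD 192,003.31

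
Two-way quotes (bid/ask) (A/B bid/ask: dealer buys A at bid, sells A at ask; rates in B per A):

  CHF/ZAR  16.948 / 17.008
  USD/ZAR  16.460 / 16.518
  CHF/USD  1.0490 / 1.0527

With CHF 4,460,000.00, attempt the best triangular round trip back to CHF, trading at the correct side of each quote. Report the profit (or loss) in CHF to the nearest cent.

Best loop CHF → USD → ZAR → CHF:
CHF 4,460,000.00 × 1.0490 (sell CHF at bid) = USD 4,678,540.00
USD 4,678,540.00 × 16.460 (sell USD at bid) = ZAR 77,008,768.40
ZAR 77,008,768.40 ÷ 17.008 (buy CHF at ask) = CHF 4,527,796.83

Net profit: CHF 67,796.83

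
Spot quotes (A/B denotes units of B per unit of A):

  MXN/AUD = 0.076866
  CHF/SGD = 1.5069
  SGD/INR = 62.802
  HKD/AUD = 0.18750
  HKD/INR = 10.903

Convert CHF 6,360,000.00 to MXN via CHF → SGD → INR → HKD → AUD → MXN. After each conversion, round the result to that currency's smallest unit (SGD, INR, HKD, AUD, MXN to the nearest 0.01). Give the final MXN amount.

MXN 134,659,191.19

CHF 6,360,000.00 × 1.5069 = SGD 9,583,884.00
SGD 9,583,884.00 × 62.802 = INR 601,887,082.97
INR 601,887,082.97 ÷ 10.903 = HKD 55,203,804.73
HKD 55,203,804.73 × 0.18750 = AUD 10,350,713.39
AUD 10,350,713.39 ÷ 0.076866 = MXN 134,659,191.19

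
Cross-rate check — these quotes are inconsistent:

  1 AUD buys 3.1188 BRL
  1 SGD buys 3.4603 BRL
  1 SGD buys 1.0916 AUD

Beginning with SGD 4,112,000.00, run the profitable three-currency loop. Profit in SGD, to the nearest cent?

Profitable loop is SGD → BRL → AUD → SGD:
SGD 4,112,000.00 × 3.4603 = BRL 14,228,753.60
BRL 14,228,753.60 ÷ 3.1188 = AUD 4,562,252.66
AUD 4,562,252.66 ÷ 1.0916 = SGD 4,179,417.97
Profit = SGD 4,179,417.97 − SGD 4,112,000.00

Profit: SGD 67,417.97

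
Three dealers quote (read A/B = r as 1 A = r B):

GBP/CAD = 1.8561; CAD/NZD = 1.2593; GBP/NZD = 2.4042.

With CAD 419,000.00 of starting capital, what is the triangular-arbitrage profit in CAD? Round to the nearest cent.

Profitable loop is CAD → GBP → NZD → CAD:
CAD 419,000.00 ÷ 1.8561 = GBP 225,742.15
GBP 225,742.15 × 2.4042 = NZD 542,729.27
NZD 542,729.27 ÷ 1.2593 = CAD 430,976.95
Profit = CAD 430,976.95 − CAD 419,000.00

Profit: CAD 11,976.95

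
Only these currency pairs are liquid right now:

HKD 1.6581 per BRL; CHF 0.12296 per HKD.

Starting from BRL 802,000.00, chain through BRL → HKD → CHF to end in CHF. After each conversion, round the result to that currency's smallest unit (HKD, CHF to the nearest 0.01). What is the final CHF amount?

BRL 802,000.00 × 1.6581 = HKD 1,329,796.20
HKD 1,329,796.20 × 0.12296 = CHF 163,511.74

CHF 163,511.74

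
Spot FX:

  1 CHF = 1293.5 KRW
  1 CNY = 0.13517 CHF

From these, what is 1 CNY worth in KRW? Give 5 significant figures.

CNY/KRW = 174.84

1 CNY × 0.13517 = 0.13517 CHF
0.13517 CHF × 1293.5 = 174.842 KRW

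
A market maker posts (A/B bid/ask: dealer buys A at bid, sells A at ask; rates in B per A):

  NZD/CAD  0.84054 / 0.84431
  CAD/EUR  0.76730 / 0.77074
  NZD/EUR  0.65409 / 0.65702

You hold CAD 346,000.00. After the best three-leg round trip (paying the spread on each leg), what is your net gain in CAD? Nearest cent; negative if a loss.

Best loop CAD → NZD → EUR → CAD:
CAD 346,000.00 ÷ 0.84431 (buy NZD at ask) = NZD 409,802.09
NZD 409,802.09 × 0.65409 (sell NZD at bid) = EUR 268,047.45
EUR 268,047.45 ÷ 0.77074 (buy CAD at ask) = CAD 347,779.34

Net profit: CAD 1,779.34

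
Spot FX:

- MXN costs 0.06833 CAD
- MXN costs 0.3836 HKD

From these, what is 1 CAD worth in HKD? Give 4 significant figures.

CAD/HKD = 5.614

1 CAD ÷ 0.06833 = 14.6349 MXN
14.6349 MXN × 0.3836 = 5.61393 HKD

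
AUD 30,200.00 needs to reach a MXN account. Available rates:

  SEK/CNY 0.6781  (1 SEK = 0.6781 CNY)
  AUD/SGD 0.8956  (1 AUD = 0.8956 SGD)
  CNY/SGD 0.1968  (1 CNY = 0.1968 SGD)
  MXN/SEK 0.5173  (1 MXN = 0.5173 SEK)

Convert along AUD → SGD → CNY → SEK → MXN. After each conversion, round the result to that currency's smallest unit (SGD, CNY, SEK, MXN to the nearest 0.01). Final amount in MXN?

AUD 30,200.00 × 0.8956 = SGD 27,047.12
SGD 27,047.12 ÷ 0.1968 = CNY 137,434.55
CNY 137,434.55 ÷ 0.6781 = SEK 202,675.93
SEK 202,675.93 ÷ 0.5173 = MXN 391,795.73

MXN 391,795.73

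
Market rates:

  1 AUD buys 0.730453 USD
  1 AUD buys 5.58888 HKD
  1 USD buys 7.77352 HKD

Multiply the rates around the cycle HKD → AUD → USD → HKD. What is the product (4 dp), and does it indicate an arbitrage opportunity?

Around HKD → AUD → USD → HKD: 1 ÷ 5.58888 × 0.730453 × 7.77352 = 1.015980
Product > 1; profitable direction is HKD → AUD → USD → HKD.

1.0160 (arbitrage exists)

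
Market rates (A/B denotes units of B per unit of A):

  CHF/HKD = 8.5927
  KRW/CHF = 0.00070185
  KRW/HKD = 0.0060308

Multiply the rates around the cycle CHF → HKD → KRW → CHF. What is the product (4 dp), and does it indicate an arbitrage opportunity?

1.0000 (no arbitrage)

Around CHF → HKD → KRW → CHF: 1 × 8.5927 ÷ 0.0060308 × 0.00070185 = 0.999998
Product ≈ 1 (deviation 0.000%, within rounding noise).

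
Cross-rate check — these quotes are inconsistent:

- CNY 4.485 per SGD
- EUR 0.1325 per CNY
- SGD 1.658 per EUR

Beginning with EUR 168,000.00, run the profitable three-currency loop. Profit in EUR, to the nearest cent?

Profitable loop is EUR → CNY → SGD → EUR:
EUR 168,000.00 ÷ 0.1325 = CNY 1,267,924.53
CNY 1,267,924.53 ÷ 4.485 = SGD 282,703.35
SGD 282,703.35 ÷ 1.658 = EUR 170,508.66
Profit = EUR 170,508.66 − EUR 168,000.00

Profit: EUR 2,508.66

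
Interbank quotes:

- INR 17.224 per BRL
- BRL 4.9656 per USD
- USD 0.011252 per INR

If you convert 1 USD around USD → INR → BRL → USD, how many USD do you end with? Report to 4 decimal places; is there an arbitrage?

1.0391 (arbitrage exists)

Around USD → INR → BRL → USD: 1 ÷ 0.011252 ÷ 17.224 ÷ 4.9656 = 1.039117
Product > 1; profitable direction is USD → INR → BRL → USD.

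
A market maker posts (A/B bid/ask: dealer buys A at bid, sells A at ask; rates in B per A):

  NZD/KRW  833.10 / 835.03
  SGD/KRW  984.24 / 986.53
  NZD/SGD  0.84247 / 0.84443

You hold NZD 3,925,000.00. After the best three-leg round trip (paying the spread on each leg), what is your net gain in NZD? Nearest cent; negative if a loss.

Net profit: NZD 209.53

Best loop NZD → KRW → SGD → NZD:
NZD 3,925,000.00 × 833.10 (sell NZD at bid) = KRW 3,269,917,500
KRW 3,269,917,500 ÷ 986.53 (buy SGD at ask) = SGD 3,314,564.69
SGD 3,314,564.69 ÷ 0.84443 (buy NZD at ask) = NZD 3,925,209.53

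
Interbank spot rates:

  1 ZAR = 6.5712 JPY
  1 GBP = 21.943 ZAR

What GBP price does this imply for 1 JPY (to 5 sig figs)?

1 JPY ÷ 6.5712 = 0.152179 ZAR
0.152179 ZAR ÷ 21.943 = 0.00693521 GBP

JPY/GBP = 0.0069352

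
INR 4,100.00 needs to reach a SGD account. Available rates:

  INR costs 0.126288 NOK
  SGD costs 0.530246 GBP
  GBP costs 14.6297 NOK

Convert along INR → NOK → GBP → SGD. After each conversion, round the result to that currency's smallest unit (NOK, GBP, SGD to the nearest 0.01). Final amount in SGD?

SGD 66.74

INR 4,100.00 × 0.126288 = NOK 517.78
NOK 517.78 ÷ 14.6297 = GBP 35.39
GBP 35.39 ÷ 0.530246 = SGD 66.74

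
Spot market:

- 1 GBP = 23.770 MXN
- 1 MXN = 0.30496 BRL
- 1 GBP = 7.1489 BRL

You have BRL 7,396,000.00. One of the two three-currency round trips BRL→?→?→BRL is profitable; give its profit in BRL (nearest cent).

Profit: BRL 103,455.65

Profitable loop is BRL → GBP → MXN → BRL:
BRL 7,396,000.00 ÷ 7.1489 = GBP 1,034,564.76
GBP 1,034,564.76 × 23.770 = MXN 24,591,604.30
MXN 24,591,604.30 × 0.30496 = BRL 7,499,455.65
Profit = BRL 7,499,455.65 − BRL 7,396,000.00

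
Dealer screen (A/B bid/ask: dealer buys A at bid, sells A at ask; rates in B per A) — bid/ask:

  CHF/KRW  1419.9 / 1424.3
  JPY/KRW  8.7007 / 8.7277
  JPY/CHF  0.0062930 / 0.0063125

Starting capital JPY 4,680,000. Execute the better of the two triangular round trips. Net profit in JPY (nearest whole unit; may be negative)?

Best loop JPY → CHF → KRW → JPY:
JPY 4,680,000 × 0.0062930 (sell JPY at bid) = CHF 29,451.24
CHF 29,451.24 × 1419.9 (sell CHF at bid) = KRW 41,817,816
KRW 41,817,816 ÷ 8.7277 (buy JPY at ask) = JPY 4,791,390

Net profit: JPY 111,390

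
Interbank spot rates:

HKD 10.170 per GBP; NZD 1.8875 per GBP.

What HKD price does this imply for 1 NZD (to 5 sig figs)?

1 NZD ÷ 1.8875 = 0.529801 GBP
0.529801 GBP × 10.170 = 5.38808 HKD

NZD/HKD = 5.3881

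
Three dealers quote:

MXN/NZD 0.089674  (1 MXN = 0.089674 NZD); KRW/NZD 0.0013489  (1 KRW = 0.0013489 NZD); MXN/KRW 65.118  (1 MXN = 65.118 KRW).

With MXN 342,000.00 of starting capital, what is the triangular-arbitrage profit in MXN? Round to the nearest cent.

Profit: MXN 7,149.83

Profitable loop is MXN → NZD → KRW → MXN:
MXN 342,000.00 × 0.089674 = NZD 30,668.51
NZD 30,668.51 ÷ 0.0013489 = KRW 22,735,939
KRW 22,735,939 ÷ 65.118 = MXN 349,149.83
Profit = MXN 349,149.83 − MXN 342,000.00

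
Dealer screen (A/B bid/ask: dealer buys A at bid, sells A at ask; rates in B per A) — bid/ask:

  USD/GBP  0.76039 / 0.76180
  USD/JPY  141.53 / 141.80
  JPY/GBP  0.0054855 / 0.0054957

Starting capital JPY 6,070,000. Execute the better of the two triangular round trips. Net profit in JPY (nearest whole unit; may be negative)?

Best loop JPY → GBP → USD → JPY:
JPY 6,070,000 × 0.0054855 (sell JPY at bid) = GBP 33,296.99
GBP 33,296.99 ÷ 0.76180 (buy USD at ask) = USD 43,708.30
USD 43,708.30 × 141.53 (sell USD at bid) = JPY 6,186,036

Net profit: JPY 116,036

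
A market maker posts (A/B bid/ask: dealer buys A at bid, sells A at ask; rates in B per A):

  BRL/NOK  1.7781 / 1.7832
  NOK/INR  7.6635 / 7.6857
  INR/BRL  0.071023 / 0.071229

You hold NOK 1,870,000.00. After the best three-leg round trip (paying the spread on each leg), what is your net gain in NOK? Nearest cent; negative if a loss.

Net profit: NOK 45,584.33

Best loop NOK → BRL → INR → NOK:
NOK 1,870,000.00 ÷ 1.7832 (buy BRL at ask) = BRL 1,048,676.54
BRL 1,048,676.54 ÷ 0.071229 (buy INR at ask) = INR 14,722,606.47
INR 14,722,606.47 ÷ 7.6857 (buy NOK at ask) = NOK 1,915,584.33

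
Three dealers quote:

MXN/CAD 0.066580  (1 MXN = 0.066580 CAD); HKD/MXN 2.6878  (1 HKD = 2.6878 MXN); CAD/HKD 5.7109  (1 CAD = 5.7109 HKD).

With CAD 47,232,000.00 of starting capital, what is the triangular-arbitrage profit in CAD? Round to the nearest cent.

Profitable loop is CAD → HKD → MXN → CAD:
CAD 47,232,000.00 × 5.7109 = HKD 269,737,228.80
HKD 269,737,228.80 × 2.6878 = MXN 724,999,723.57
MXN 724,999,723.57 × 0.066580 = CAD 48,270,481.60
Profit = CAD 48,270,481.60 − CAD 47,232,000.00

Profit: CAD 1,038,481.60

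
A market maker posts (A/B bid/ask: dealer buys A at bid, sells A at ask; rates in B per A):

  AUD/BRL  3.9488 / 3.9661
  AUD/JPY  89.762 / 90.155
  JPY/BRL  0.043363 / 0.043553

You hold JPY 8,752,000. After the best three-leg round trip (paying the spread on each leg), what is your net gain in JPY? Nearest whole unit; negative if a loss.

Best loop JPY → AUD → BRL → JPY:
JPY 8,752,000 ÷ 90.155 (buy AUD at ask) = AUD 97,077.26
AUD 97,077.26 × 3.9488 (sell AUD at bid) = BRL 383,338.67
BRL 383,338.67 ÷ 0.043553 (buy JPY at ask) = JPY 8,801,659

Net profit: JPY 49,659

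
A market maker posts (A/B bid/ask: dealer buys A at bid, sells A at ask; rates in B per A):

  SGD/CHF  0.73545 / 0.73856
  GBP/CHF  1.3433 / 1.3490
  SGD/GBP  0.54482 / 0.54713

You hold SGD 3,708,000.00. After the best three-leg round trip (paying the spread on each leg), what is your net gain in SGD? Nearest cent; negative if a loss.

Net result: SGD -13,204.55 (no profitable arbitrage after spreads)

Best loop SGD → CHF → GBP → SGD:
SGD 3,708,000.00 × 0.73545 (sell SGD at bid) = CHF 2,727,048.60
CHF 2,727,048.60 ÷ 1.3490 (buy GBP at ask) = GBP 2,021,533.43
GBP 2,021,533.43 ÷ 0.54713 (buy SGD at ask) = SGD 3,694,795.45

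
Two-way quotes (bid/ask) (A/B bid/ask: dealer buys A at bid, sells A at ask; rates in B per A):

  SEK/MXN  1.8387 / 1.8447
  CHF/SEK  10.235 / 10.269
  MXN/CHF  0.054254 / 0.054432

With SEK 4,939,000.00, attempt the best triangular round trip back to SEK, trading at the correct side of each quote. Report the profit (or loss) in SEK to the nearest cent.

Net profit: SEK 103,774.08

Best loop SEK → MXN → CHF → SEK:
SEK 4,939,000.00 × 1.8387 (sell SEK at bid) = MXN 9,081,339.30
MXN 9,081,339.30 × 0.054254 (sell MXN at bid) = CHF 492,698.98
CHF 492,698.98 × 10.235 (sell CHF at bid) = SEK 5,042,774.08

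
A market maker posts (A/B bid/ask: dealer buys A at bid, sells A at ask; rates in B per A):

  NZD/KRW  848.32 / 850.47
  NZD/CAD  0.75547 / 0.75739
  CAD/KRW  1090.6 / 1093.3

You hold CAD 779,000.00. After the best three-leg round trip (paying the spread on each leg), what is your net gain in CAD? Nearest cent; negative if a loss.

Net profit: CAD 19,064.97

Best loop CAD → NZD → KRW → CAD:
CAD 779,000.00 ÷ 0.75739 (buy NZD at ask) = NZD 1,028,532.20
NZD 1,028,532.20 × 848.32 (sell NZD at bid) = KRW 872,524,433
KRW 872,524,433 ÷ 1093.3 (buy CAD at ask) = CAD 798,064.97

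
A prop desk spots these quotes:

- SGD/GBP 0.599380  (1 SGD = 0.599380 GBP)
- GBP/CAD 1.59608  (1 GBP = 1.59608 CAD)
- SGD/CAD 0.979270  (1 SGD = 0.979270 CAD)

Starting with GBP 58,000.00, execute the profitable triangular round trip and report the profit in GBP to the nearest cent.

Profit: GBP 1,370.89

Profitable loop is GBP → SGD → CAD → GBP:
GBP 58,000.00 ÷ 0.599380 = SGD 96,766.66
SGD 96,766.66 × 0.979270 = CAD 94,760.69
CAD 94,760.69 ÷ 1.59608 = GBP 59,370.89
Profit = GBP 59,370.89 − GBP 58,000.00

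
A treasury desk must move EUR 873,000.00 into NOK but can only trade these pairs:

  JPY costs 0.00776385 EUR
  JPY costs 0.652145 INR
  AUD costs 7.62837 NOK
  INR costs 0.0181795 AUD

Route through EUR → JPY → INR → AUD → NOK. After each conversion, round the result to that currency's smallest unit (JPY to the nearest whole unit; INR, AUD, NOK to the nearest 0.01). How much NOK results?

EUR 873,000.00 ÷ 0.00776385 = JPY 112,444,213
JPY 112,444,213 × 0.652145 = INR 73,329,931.29
INR 73,329,931.29 × 0.0181795 = AUD 1,333,101.49
AUD 1,333,101.49 × 7.62837 = NOK 10,169,391.41

NOK 10,169,391.41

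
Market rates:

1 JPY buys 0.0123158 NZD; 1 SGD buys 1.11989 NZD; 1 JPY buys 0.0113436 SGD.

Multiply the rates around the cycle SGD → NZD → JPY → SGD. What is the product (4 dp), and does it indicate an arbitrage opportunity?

1.0315 (arbitrage exists)

Around SGD → NZD → JPY → SGD: 1 × 1.11989 ÷ 0.0123158 × 0.0113436 = 1.031487
Product > 1; profitable direction is SGD → NZD → JPY → SGD.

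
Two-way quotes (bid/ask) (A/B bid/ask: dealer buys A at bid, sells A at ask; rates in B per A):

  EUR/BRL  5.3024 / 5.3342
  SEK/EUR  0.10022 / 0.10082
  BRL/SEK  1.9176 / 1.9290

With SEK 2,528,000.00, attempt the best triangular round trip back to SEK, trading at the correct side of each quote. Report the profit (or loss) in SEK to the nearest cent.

Best loop SEK → EUR → BRL → SEK:
SEK 2,528,000.00 × 0.10022 (sell SEK at bid) = EUR 253,356.16
EUR 253,356.16 × 5.3024 (sell EUR at bid) = BRL 1,343,395.70
BRL 1,343,395.70 × 1.9176 (sell BRL at bid) = SEK 2,576,095.60

Net profit: SEK 48,095.60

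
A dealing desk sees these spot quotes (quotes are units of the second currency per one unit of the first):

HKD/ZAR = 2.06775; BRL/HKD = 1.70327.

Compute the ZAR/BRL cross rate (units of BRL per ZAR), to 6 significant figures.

ZAR/BRL = 0.283935

1 ZAR ÷ 2.06775 = 0.483617 HKD
0.483617 HKD ÷ 1.70327 = 0.283935 BRL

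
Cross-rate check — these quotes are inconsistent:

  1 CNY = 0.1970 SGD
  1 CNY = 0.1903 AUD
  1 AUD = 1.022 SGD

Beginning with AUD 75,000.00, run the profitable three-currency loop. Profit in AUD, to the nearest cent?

Profit: AUD 969.24

Profitable loop is AUD → CNY → SGD → AUD:
AUD 75,000.00 ÷ 0.1903 = CNY 394,114.56
CNY 394,114.56 × 0.1970 = SGD 77,640.57
SGD 77,640.57 ÷ 1.022 = AUD 75,969.24
Profit = AUD 75,969.24 − AUD 75,000.00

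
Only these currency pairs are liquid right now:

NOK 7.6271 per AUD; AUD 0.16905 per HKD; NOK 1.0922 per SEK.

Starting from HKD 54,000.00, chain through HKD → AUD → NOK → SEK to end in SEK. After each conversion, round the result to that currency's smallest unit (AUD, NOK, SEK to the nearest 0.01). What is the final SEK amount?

SEK 63,747.95

HKD 54,000.00 × 0.16905 = AUD 9,128.70
AUD 9,128.70 × 7.6271 = NOK 69,625.51
NOK 69,625.51 ÷ 1.0922 = SEK 63,747.95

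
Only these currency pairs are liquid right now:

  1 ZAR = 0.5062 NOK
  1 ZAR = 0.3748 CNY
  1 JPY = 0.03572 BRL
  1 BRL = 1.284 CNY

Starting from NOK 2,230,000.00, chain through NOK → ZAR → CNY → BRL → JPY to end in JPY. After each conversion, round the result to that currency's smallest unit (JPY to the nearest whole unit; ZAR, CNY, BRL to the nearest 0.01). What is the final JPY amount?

NOK 2,230,000.00 ÷ 0.5062 = ZAR 4,405,373.37
ZAR 4,405,373.37 × 0.3748 = CNY 1,651,133.94
CNY 1,651,133.94 ÷ 1.284 = BRL 1,285,929.86
BRL 1,285,929.86 ÷ 0.03572 = JPY 36,000,276

JPY 36,000,276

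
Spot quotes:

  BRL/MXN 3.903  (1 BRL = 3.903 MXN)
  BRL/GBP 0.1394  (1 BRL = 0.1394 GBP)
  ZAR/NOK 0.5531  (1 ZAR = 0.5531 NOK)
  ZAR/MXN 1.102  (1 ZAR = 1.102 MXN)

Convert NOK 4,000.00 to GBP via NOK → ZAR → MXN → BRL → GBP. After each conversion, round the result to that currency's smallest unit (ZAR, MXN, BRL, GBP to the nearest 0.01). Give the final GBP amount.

NOK 4,000.00 ÷ 0.5531 = ZAR 7,231.97
ZAR 7,231.97 × 1.102 = MXN 7,969.63
MXN 7,969.63 ÷ 3.903 = BRL 2,041.92
BRL 2,041.92 × 0.1394 = GBP 284.64

GBP 284.64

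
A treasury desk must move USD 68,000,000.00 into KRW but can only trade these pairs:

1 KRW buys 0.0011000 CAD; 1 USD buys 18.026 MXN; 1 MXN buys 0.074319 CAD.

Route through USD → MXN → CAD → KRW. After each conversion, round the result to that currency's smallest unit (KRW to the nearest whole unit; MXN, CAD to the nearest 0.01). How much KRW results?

KRW 82,816,229,082

USD 68,000,000.00 × 18.026 = MXN 1,225,768,000.00
MXN 1,225,768,000.00 × 0.074319 = CAD 91,097,851.99
CAD 91,097,851.99 ÷ 0.0011000 = KRW 82,816,229,082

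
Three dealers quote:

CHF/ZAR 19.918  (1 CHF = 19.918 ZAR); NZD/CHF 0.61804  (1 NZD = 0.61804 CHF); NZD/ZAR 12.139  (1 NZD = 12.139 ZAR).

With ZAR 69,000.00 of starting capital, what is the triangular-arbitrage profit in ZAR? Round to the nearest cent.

Profitable loop is ZAR → NZD → CHF → ZAR:
ZAR 69,000.00 ÷ 12.139 = NZD 5,684.16
NZD 5,684.16 × 0.61804 = CHF 3,513.04
CHF 3,513.04 × 19.918 = ZAR 69,972.68
Profit = ZAR 69,972.68 − ZAR 69,000.00

Profit: ZAR 972.68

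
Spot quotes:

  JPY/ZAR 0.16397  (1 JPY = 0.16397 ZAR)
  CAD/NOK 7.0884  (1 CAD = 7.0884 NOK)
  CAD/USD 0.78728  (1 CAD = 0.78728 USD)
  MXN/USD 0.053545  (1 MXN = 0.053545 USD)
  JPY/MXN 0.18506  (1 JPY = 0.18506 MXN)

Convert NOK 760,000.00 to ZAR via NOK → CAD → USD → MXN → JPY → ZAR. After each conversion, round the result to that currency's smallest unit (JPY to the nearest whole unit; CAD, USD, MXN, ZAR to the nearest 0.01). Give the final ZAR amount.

ZAR 1,396,778.45

NOK 760,000.00 ÷ 7.0884 = CAD 107,217.43
CAD 107,217.43 × 0.78728 = USD 84,410.14
USD 84,410.14 ÷ 0.053545 = MXN 1,576,433.65
MXN 1,576,433.65 ÷ 0.18506 = JPY 8,518,500
JPY 8,518,500 × 0.16397 = ZAR 1,396,778.45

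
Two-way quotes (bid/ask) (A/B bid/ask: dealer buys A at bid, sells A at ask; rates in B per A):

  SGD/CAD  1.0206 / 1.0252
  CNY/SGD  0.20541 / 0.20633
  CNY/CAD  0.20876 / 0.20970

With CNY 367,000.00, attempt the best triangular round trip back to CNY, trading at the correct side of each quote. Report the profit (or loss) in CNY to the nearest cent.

Net result: CNY -102.48 (no profitable arbitrage after spreads)

Best loop CNY → SGD → CAD → CNY:
CNY 367,000.00 × 0.20541 (sell CNY at bid) = SGD 75,385.47
SGD 75,385.47 × 1.0206 (sell SGD at bid) = CAD 76,938.41
CAD 76,938.41 ÷ 0.20970 (buy CNY at ask) = CNY 366,897.52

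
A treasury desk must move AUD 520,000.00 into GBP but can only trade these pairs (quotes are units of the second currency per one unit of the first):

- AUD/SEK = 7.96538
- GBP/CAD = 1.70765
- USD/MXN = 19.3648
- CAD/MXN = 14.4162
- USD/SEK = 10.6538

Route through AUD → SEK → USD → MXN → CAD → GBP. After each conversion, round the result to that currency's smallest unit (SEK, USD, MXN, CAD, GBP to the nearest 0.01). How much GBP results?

AUD 520,000.00 × 7.96538 = SEK 4,141,997.60
SEK 4,141,997.60 ÷ 10.6538 = USD 388,781.24
USD 388,781.24 × 19.3648 = MXN 7,528,670.96
MXN 7,528,670.96 ÷ 14.4162 = CAD 522,236.86
CAD 522,236.86 ÷ 1.70765 = GBP 305,821.95

GBP 305,821.95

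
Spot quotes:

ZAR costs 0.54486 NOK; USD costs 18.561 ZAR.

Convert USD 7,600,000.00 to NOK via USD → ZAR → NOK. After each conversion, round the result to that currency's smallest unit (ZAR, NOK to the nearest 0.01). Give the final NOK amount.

NOK 76,859,913.10

USD 7,600,000.00 × 18.561 = ZAR 141,063,600.00
ZAR 141,063,600.00 × 0.54486 = NOK 76,859,913.10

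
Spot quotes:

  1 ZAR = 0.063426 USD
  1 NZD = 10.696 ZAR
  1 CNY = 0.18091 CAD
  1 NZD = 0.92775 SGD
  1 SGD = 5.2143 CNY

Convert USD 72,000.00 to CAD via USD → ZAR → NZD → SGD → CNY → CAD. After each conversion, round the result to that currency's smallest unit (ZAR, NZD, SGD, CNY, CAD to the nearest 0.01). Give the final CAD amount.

USD 72,000.00 ÷ 0.063426 = ZAR 1,135,181.16
ZAR 1,135,181.16 ÷ 10.696 = NZD 106,131.37
NZD 106,131.37 × 0.92775 = SGD 98,463.38
SGD 98,463.38 × 5.2143 = CNY 513,417.60
CNY 513,417.60 × 0.18091 = CAD 92,882.38

CAD 92,882.38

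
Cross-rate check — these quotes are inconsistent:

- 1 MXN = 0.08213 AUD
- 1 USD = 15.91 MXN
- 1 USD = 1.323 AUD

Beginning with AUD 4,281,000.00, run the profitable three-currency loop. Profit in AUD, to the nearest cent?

Profit: AUD 53,440.74

Profitable loop is AUD → MXN → USD → AUD:
AUD 4,281,000.00 ÷ 0.08213 = MXN 52,124,680.38
MXN 52,124,680.38 ÷ 15.91 = USD 3,276,221.27
USD 3,276,221.27 × 1.323 = AUD 4,334,440.74
Profit = AUD 4,334,440.74 − AUD 4,281,000.00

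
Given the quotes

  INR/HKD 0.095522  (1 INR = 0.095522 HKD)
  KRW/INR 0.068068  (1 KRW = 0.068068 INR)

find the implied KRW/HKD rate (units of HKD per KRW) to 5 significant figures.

1 KRW × 0.068068 = 0.068068 INR
0.068068 INR × 0.095522 = 0.00650199 HKD

KRW/HKD = 0.0065020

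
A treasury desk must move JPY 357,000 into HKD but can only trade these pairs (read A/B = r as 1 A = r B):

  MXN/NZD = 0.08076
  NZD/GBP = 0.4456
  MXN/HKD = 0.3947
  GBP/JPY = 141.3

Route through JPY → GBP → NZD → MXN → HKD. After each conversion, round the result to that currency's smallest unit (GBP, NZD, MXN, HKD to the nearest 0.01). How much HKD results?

HKD 27,710.96

JPY 357,000 ÷ 141.3 = GBP 2,526.54
GBP 2,526.54 ÷ 0.4456 = NZD 5,669.97
NZD 5,669.97 ÷ 0.08076 = MXN 70,207.65
MXN 70,207.65 × 0.3947 = HKD 27,710.96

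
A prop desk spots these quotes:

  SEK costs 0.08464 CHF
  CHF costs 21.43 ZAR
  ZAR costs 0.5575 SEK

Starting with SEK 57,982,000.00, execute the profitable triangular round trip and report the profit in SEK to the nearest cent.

Profit: SEK 650,159.36

Profitable loop is SEK → CHF → ZAR → SEK:
SEK 57,982,000.00 × 0.08464 = CHF 4,907,596.48
CHF 4,907,596.48 × 21.43 = ZAR 105,169,792.57
ZAR 105,169,792.57 × 0.5575 = SEK 58,632,159.36
Profit = SEK 58,632,159.36 − SEK 57,982,000.00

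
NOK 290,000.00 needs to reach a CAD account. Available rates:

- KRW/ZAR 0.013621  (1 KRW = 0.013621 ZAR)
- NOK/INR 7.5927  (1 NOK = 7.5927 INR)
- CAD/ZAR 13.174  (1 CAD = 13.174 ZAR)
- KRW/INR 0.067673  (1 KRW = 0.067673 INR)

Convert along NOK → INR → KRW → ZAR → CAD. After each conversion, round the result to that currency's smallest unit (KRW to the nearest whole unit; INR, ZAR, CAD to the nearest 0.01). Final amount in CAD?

CAD 33,641.10

NOK 290,000.00 × 7.5927 = INR 2,201,883.00
INR 2,201,883.00 ÷ 0.067673 = KRW 32,537,098
KRW 32,537,098 × 0.013621 = ZAR 443,187.81
ZAR 443,187.81 ÷ 13.174 = CAD 33,641.10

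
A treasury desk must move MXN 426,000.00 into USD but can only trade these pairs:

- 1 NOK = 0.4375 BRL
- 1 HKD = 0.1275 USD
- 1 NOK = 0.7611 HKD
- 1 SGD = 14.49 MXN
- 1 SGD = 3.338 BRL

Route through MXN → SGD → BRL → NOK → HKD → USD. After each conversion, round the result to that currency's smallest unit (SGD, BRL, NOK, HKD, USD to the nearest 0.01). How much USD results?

USD 21,767.14

MXN 426,000.00 ÷ 14.49 = SGD 29,399.59
SGD 29,399.59 × 3.338 = BRL 98,135.83
BRL 98,135.83 ÷ 0.4375 = NOK 224,310.47
NOK 224,310.47 × 0.7611 = HKD 170,722.70
HKD 170,722.70 × 0.1275 = USD 21,767.14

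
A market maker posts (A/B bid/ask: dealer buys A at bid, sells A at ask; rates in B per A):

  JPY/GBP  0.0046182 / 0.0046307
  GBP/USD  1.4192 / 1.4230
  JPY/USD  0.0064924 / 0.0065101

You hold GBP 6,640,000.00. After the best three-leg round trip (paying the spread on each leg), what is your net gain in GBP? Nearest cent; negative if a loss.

Best loop GBP → USD → JPY → GBP:
GBP 6,640,000.00 × 1.4192 (sell GBP at bid) = USD 9,423,488.00
USD 9,423,488.00 ÷ 0.0065101 (buy JPY at ask) = JPY 1,447,518,164
JPY 1,447,518,164 × 0.0046182 (sell JPY at bid) = GBP 6,684,928.39

Net profit: GBP 44,928.39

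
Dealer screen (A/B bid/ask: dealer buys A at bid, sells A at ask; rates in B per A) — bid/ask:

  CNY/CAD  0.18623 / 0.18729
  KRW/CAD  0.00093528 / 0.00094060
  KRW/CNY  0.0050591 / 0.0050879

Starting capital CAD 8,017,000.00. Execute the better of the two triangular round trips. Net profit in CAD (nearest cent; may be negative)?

Best loop CAD → KRW → CNY → CAD:
CAD 8,017,000.00 ÷ 0.00094060 (buy KRW at ask) = KRW 8,523,283,011
KRW 8,523,283,011 × 0.0050591 (sell KRW at bid) = CNY 43,120,141.08
CNY 43,120,141.08 × 0.18623 (sell CNY at bid) = CAD 8,030,263.87

Net profit: CAD 13,263.87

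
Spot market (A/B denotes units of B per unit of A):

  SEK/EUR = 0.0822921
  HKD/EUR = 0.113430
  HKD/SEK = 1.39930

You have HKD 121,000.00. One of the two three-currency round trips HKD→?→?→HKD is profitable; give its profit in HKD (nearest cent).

Profitable loop is HKD → SEK → EUR → HKD:
HKD 121,000.00 × 1.39930 = SEK 169,315.30
SEK 169,315.30 × 0.0822921 = EUR 13,933.31
EUR 13,933.31 ÷ 0.113430 = HKD 122,836.21
Profit = HKD 122,836.21 − HKD 121,000.00

Profit: HKD 1,836.21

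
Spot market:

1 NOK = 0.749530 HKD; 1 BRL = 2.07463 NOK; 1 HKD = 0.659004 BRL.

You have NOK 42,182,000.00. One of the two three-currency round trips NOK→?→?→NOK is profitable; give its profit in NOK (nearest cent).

Profit: NOK 1,043,984.35

Profitable loop is NOK → HKD → BRL → NOK:
NOK 42,182,000.00 × 0.749530 = HKD 31,616,674.46
HKD 31,616,674.46 × 0.659004 = BRL 20,835,514.94
BRL 20,835,514.94 × 2.07463 = NOK 43,225,984.35
Profit = NOK 43,225,984.35 − NOK 42,182,000.00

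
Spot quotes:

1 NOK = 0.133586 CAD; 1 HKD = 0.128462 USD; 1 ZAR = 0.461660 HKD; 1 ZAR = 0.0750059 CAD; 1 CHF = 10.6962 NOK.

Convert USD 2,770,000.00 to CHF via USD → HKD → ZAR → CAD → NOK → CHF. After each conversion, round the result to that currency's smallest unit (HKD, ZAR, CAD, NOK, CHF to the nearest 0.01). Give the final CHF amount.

USD 2,770,000.00 ÷ 0.128462 = HKD 21,562,796.78
HKD 21,562,796.78 ÷ 0.461660 = ZAR 46,707,093.49
ZAR 46,707,093.49 × 0.0750059 = CAD 3,503,307.58
CAD 3,503,307.58 ÷ 0.133586 = NOK 26,225,110.27
NOK 26,225,110.27 ÷ 10.6962 = CHF 2,451,815.62

CHF 2,451,815.62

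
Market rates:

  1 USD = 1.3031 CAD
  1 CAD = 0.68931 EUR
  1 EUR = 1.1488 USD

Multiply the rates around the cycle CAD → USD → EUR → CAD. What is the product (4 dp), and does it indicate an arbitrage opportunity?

Around CAD → USD → EUR → CAD: 1 ÷ 1.3031 ÷ 1.1488 ÷ 0.68931 = 0.969088
Product < 1; profitable direction is CAD → EUR → USD → CAD.

0.9691 (arbitrage exists)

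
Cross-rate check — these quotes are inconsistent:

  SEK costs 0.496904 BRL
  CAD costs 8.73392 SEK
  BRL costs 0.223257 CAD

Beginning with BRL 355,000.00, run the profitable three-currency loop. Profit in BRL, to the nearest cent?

Profit: BRL 11,388.27

Profitable loop is BRL → SEK → CAD → BRL:
BRL 355,000.00 ÷ 0.496904 = SEK 714,423.71
SEK 714,423.71 ÷ 8.73392 = CAD 81,798.75
CAD 81,798.75 ÷ 0.223257 = BRL 366,388.27
Profit = BRL 366,388.27 − BRL 355,000.00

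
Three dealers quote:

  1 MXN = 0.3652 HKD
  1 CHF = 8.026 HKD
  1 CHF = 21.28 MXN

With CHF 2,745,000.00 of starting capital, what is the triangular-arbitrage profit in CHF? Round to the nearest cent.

Profit: CHF 89,908.93

Profitable loop is CHF → HKD → MXN → CHF:
CHF 2,745,000.00 × 8.026 = HKD 22,031,370.00
HKD 22,031,370.00 ÷ 0.3652 = MXN 60,326,861.99
MXN 60,326,861.99 ÷ 21.28 = CHF 2,834,908.93
Profit = CHF 2,834,908.93 − CHF 2,745,000.00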